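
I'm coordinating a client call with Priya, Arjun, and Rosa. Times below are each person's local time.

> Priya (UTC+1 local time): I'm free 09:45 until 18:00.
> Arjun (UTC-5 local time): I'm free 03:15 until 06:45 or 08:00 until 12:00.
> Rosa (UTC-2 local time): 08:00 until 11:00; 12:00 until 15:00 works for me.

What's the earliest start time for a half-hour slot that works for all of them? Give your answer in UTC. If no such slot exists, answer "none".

10:00

Priya in UTC: 08:45-17:00 (subtract 1h to convert from UTC+1).
Arjun in UTC: 08:15-11:45, 13:00-17:00 (add 5h to convert from UTC-5).
Rosa in UTC: 10:00-13:00, 14:00-17:00 (add 2h to convert from UTC-2).
Priya ∩ Arjun: 08:45-11:45, 13:00-17:00.
Priya ∩ Arjun ∩ Rosa: 10:00-11:45, 14:00-17:00.
The first common window of at least 30 minutes is 10:00-11:45, so the earliest start is 10:00.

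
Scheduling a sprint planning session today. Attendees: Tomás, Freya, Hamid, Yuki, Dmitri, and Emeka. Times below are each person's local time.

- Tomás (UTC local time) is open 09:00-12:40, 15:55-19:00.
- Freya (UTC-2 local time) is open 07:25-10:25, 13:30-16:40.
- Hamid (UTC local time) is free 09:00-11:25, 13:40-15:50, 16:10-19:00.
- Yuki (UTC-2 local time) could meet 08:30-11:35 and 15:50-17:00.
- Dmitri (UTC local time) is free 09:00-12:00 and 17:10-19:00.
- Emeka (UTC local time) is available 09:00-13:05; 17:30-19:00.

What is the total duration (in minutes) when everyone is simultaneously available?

Tomás in UTC: 09:00-12:40, 15:55-19:00.
Freya in UTC: 09:25-12:25, 15:30-18:40 (add 2h to convert from UTC-2).
Hamid in UTC: 09:00-11:25, 13:40-15:50, 16:10-19:00.
Yuki in UTC: 10:30-13:35, 17:50-19:00 (add 2h to convert from UTC-2).
Dmitri in UTC: 09:00-12:00, 17:10-19:00.
Emeka in UTC: 09:00-13:05, 17:30-19:00.
Tomás ∩ Freya: 09:25-12:25, 15:55-18:40.
Tomás ∩ Freya ∩ Hamid: 09:25-11:25, 16:10-18:40.
Tomás ∩ Freya ∩ Hamid ∩ Yuki: 10:30-11:25, 17:50-18:40.
Tomás ∩ Freya ∩ Hamid ∩ Yuki ∩ Dmitri: 10:30-11:25, 17:50-18:40.
Tomás ∩ Freya ∩ Hamid ∩ Yuki ∩ Dmitri ∩ Emeka: 10:30-11:25, 17:50-18:40.
Summing the common windows: 55 + 50 = 105 minutes.

105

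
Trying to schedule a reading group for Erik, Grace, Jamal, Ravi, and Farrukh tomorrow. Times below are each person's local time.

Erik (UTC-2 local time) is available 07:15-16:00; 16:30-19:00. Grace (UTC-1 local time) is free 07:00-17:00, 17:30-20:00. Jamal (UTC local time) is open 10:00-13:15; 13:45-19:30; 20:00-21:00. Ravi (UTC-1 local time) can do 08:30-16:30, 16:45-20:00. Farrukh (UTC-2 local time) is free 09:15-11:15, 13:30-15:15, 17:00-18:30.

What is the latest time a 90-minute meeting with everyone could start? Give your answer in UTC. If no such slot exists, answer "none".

15:45

Erik in UTC: 09:15-18:00, 18:30-21:00 (add 2h to convert from UTC-2).
Grace in UTC: 08:00-18:00, 18:30-21:00 (add 1h to convert from UTC-1).
Jamal in UTC: 10:00-13:15, 13:45-19:30, 20:00-21:00.
Ravi in UTC: 09:30-17:30, 17:45-21:00 (add 1h to convert from UTC-1).
Farrukh in UTC: 11:15-13:15, 15:30-17:15, 19:00-20:30 (add 2h to convert from UTC-2).
Erik ∩ Grace: 09:15-18:00, 18:30-21:00.
Erik ∩ Grace ∩ Jamal: 10:00-13:15, 13:45-18:00, 18:30-19:30, 20:00-21:00.
Erik ∩ Grace ∩ Jamal ∩ Ravi: 10:00-13:15, 13:45-17:30, 17:45-18:00, 18:30-19:30, 20:00-21:00.
Erik ∩ Grace ∩ Jamal ∩ Ravi ∩ Farrukh: 11:15-13:15, 15:30-17:15, 19:00-19:30, 20:00-20:30.
Those are the intersection windows.
The last common window of at least 90 minutes is 15:30-17:15; a 90-minute meeting can start as late as 15:45 and still end by 17:15.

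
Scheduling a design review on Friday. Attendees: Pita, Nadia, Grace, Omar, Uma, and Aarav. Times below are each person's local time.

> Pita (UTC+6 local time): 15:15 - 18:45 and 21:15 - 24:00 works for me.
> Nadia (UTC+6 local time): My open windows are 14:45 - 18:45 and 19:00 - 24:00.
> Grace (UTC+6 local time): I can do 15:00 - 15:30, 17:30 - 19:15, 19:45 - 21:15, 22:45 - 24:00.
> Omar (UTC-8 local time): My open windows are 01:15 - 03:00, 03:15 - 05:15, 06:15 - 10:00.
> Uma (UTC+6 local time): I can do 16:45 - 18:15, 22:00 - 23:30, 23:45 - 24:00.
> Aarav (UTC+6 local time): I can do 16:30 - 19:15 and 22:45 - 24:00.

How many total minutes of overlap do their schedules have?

105

Pita in UTC: 09:15-12:45, 15:15-18:00 (subtract 6h to convert from UTC+6).
Nadia in UTC: 08:45-12:45, 13:00-18:00 (subtract 6h to convert from UTC+6).
Grace in UTC: 09:00-09:30, 11:30-13:15, 13:45-15:15, 16:45-18:00 (subtract 6h to convert from UTC+6).
Omar in UTC: 09:15-11:00, 11:15-13:15, 14:15-18:00 (add 8h to convert from UTC-8).
Uma in UTC: 10:45-12:15, 16:00-17:30, 17:45-18:00 (subtract 6h to convert from UTC+6).
Aarav in UTC: 10:30-13:15, 16:45-18:00 (subtract 6h to convert from UTC+6).
Pita ∩ Nadia: 09:15-12:45, 15:15-18:00.
Pita ∩ Nadia ∩ Grace: 09:15-09:30, 11:30-12:45, 16:45-18:00.
Pita ∩ Nadia ∩ Grace ∩ Omar: 09:15-09:30, 11:30-12:45, 16:45-18:00.
Pita ∩ Nadia ∩ Grace ∩ Omar ∩ Uma: 11:30-12:15, 16:45-17:30, 17:45-18:00.
Pita ∩ Nadia ∩ Grace ∩ Omar ∩ Uma ∩ Aarav: 11:30-12:15, 16:45-17:30, 17:45-18:00.
So the common availability across everyone is 11:30-12:15, 16:45-17:30, 17:45-18:00.
Summing the common windows: 45 + 45 + 15 = 105 minutes.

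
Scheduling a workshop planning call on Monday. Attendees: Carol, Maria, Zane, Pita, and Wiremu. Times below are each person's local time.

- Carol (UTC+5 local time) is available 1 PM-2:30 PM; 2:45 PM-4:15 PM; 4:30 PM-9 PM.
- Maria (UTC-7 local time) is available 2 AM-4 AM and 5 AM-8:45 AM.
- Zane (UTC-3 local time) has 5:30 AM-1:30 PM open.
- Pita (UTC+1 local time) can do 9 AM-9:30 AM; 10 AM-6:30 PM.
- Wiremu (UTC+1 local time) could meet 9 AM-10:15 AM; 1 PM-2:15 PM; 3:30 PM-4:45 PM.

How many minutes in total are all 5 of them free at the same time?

165

Carol in UTC: 08:00-09:30, 09:45-11:15, 11:30-16:00 (subtract 5h to convert from UTC+5).
Maria in UTC: 09:00-11:00, 12:00-15:45 (add 7h to convert from UTC-7).
Zane in UTC: 08:30-16:30 (add 3h to convert from UTC-3).
Pita in UTC: 08:00-08:30, 09:00-17:30 (subtract 1h to convert from UTC+1).
Wiremu in UTC: 08:00-09:15, 12:00-13:15, 14:30-15:45 (subtract 1h to convert from UTC+1).
Carol ∩ Maria: 09:00-09:30, 09:45-11:00, 12:00-15:45.
Carol ∩ Maria ∩ Zane: 09:00-09:30, 09:45-11:00, 12:00-15:45.
Carol ∩ Maria ∩ Zane ∩ Pita: 09:00-09:30, 09:45-11:00, 12:00-15:45.
Carol ∩ Maria ∩ Zane ∩ Pita ∩ Wiremu: 09:00-09:15, 12:00-13:15, 14:30-15:45.
Summing the common windows: 15 + 75 + 75 = 165 minutes.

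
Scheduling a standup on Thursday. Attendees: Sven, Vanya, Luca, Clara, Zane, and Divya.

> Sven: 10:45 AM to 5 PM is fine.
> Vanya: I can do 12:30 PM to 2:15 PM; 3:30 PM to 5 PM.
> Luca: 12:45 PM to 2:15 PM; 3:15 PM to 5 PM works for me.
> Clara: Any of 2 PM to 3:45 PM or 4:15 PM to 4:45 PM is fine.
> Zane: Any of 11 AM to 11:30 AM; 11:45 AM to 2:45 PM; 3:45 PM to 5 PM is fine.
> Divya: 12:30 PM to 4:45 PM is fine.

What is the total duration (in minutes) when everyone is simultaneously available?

45

Sven ∩ Vanya: 12:30-14:15, 15:30-17:00.
Sven ∩ Vanya ∩ Luca: 12:45-14:15, 15:30-17:00.
Sven ∩ Vanya ∩ Luca ∩ Clara: 14:00-14:15, 15:30-15:45, 16:15-16:45.
Sven ∩ Vanya ∩ Luca ∩ Clara ∩ Zane: 14:00-14:15, 16:15-16:45.
Sven ∩ Vanya ∩ Luca ∩ Clara ∩ Zane ∩ Divya: 14:00-14:15, 16:15-16:45.
Summing the common windows: 15 + 30 = 45 minutes.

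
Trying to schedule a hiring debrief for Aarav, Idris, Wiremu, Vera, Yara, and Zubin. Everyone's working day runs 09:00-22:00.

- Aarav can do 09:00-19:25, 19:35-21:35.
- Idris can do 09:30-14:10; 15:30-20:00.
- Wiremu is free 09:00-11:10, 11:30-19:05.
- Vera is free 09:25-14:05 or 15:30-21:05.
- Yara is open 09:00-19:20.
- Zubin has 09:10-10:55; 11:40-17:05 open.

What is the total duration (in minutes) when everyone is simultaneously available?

325

Aarav ∩ Idris: 09:30-14:10, 15:30-19:25, 19:35-20:00.
Aarav ∩ Idris ∩ Wiremu: 09:30-11:10, 11:30-14:10, 15:30-19:05.
Aarav ∩ Idris ∩ Wiremu ∩ Vera: 09:30-11:10, 11:30-14:05, 15:30-19:05.
Aarav ∩ Idris ∩ Wiremu ∩ Vera ∩ Yara: 09:30-11:10, 11:30-14:05, 15:30-19:05.
Aarav ∩ Idris ∩ Wiremu ∩ Vera ∩ Yara ∩ Zubin: 09:30-10:55, 11:40-14:05, 15:30-17:05.
Summing the common windows: 85 + 145 + 95 = 325 minutes.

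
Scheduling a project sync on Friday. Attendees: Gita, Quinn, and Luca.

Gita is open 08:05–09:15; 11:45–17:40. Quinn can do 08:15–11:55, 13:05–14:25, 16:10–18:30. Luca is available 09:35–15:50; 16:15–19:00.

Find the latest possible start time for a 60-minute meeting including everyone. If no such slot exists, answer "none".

Gita ∩ Quinn: 08:15-09:15, 11:45-11:55, 13:05-14:25, 16:10-17:40.
Gita ∩ Quinn ∩ Luca: 11:45-11:55, 13:05-14:25, 16:15-17:40.
The last common window of at least 60 minutes is 16:15-17:40; a 60-minute meeting can start as late as 16:40 and still end by 17:40.

16:40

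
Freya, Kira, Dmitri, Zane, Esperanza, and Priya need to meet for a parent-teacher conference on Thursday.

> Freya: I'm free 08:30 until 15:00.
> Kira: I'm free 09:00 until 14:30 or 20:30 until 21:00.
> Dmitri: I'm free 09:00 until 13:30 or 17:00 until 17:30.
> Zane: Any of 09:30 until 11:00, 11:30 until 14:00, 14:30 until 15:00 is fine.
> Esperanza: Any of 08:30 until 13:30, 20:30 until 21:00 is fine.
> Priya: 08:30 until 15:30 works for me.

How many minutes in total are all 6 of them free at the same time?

210

Freya ∩ Kira: 09:00-14:30.
Freya ∩ Kira ∩ Dmitri: 09:00-13:30.
Freya ∩ Kira ∩ Dmitri ∩ Zane: 09:30-11:00, 11:30-13:30.
Freya ∩ Kira ∩ Dmitri ∩ Zane ∩ Esperanza: 09:30-11:00, 11:30-13:30.
Freya ∩ Kira ∩ Dmitri ∩ Zane ∩ Esperanza ∩ Priya: 09:30-11:00, 11:30-13:30.
So the common availability across everyone is 09:30-11:00, 11:30-13:30.
Summing the common windows: 90 + 120 = 210 minutes.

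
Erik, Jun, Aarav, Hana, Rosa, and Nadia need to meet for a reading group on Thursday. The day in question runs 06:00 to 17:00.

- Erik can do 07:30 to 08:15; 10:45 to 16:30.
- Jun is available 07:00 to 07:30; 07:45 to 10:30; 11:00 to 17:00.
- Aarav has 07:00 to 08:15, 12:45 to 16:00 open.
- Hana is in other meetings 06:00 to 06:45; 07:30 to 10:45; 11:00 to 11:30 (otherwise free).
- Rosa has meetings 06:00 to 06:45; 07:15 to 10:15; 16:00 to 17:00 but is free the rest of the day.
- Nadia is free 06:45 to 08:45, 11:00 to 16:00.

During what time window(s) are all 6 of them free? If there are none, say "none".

Erik free: 07:30-08:15, 10:45-16:30.
Jun free: 07:00-07:30, 07:45-10:30, 11:00-17:00.
Aarav free: 07:00-08:15, 12:45-16:00.
Hana free: 06:45-07:30, 10:45-11:00, 11:30-17:00 (invert busy blocks within the working day).
Rosa free: 06:45-07:15, 10:15-16:00 (invert busy blocks within the working day).
Nadia free: 06:45-08:45, 11:00-16:00.
Erik ∩ Jun: 07:45-08:15, 11:00-16:30.
Erik ∩ Jun ∩ Aarav: 07:45-08:15, 12:45-16:00.
Erik ∩ Jun ∩ Aarav ∩ Hana: 12:45-16:00.
Erik ∩ Jun ∩ Aarav ∩ Hana ∩ Rosa: 12:45-16:00.
Erik ∩ Jun ∩ Aarav ∩ Hana ∩ Rosa ∩ Nadia: 12:45-16:00.

12:45-16:00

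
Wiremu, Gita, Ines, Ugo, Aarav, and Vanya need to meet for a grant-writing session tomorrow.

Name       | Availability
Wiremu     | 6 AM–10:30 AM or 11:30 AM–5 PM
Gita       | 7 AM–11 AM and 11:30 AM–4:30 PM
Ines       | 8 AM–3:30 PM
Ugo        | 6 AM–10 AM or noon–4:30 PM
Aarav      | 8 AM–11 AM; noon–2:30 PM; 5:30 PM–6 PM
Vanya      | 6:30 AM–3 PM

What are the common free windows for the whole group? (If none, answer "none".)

Wiremu ∩ Gita: 07:00-10:30, 11:30-16:30.
Wiremu ∩ Gita ∩ Ines: 08:00-10:30, 11:30-15:30.
Wiremu ∩ Gita ∩ Ines ∩ Ugo: 08:00-10:00, 12:00-15:30.
Wiremu ∩ Gita ∩ Ines ∩ Ugo ∩ Aarav: 08:00-10:00, 12:00-14:30.
Wiremu ∩ Gita ∩ Ines ∩ Ugo ∩ Aarav ∩ Vanya: 08:00-10:00, 12:00-14:30.
Those are the intersection windows.

08:00-10:00, 12:00-14:30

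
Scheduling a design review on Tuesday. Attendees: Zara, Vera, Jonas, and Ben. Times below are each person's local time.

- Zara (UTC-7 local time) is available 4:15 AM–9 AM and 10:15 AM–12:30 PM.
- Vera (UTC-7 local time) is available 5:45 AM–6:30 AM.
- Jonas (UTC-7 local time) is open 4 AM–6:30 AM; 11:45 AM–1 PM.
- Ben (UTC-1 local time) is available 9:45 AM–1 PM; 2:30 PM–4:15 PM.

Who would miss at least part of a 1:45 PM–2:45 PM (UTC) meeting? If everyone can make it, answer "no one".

Zara in UTC: 11:15-16:00, 17:15-19:30 (add 7h to convert from UTC-7).
Vera in UTC: 12:45-13:30 (add 7h to convert from UTC-7).
Jonas in UTC: 11:00-13:30, 18:45-20:00 (add 7h to convert from UTC-7).
Ben in UTC: 10:45-14:00, 15:30-17:15 (add 1h to convert from UTC-1).
Zara: free for 13:45-14:45. Vera: not fully free for 13:45-14:45. Jonas: not fully free for 13:45-14:45. Ben: not fully free for 13:45-14:45.

Ben, Jonas, Vera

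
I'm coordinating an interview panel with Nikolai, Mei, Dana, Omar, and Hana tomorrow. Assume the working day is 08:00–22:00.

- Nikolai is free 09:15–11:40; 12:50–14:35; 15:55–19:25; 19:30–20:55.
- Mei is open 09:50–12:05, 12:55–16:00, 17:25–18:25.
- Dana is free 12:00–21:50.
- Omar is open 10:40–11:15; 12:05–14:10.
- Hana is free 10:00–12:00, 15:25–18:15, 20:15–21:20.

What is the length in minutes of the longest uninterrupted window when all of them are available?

Nikolai ∩ Mei: 09:50-11:40, 12:55-14:35, 15:55-16:00, 17:25-18:25.
Nikolai ∩ Mei ∩ Dana: 12:55-14:35, 15:55-16:00, 17:25-18:25.
Nikolai ∩ Mei ∩ Dana ∩ Omar: 12:55-14:10.
Nikolai ∩ Mei ∩ Dana ∩ Omar ∩ Hana: ∅.
There is no time when everyone is free.
No common window exists, so the longest block is 0 minutes.

0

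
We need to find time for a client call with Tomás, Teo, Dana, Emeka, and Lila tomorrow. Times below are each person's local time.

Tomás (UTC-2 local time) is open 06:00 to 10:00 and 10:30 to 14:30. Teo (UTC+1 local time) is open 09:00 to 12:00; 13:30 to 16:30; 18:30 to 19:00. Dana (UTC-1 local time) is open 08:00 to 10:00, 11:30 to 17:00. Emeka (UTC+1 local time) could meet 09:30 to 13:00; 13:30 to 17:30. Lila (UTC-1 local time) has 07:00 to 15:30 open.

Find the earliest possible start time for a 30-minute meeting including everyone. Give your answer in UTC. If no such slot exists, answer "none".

09:00

Tomás in UTC: 08:00-12:00, 12:30-16:30 (add 2h to convert from UTC-2).
Teo in UTC: 08:00-11:00, 12:30-15:30, 17:30-18:00 (subtract 1h to convert from UTC+1).
Dana in UTC: 09:00-11:00, 12:30-18:00 (add 1h to convert from UTC-1).
Emeka in UTC: 08:30-12:00, 12:30-16:30 (subtract 1h to convert from UTC+1).
Lila in UTC: 08:00-16:30 (add 1h to convert from UTC-1).
Tomás ∩ Teo: 08:00-11:00, 12:30-15:30.
Tomás ∩ Teo ∩ Dana: 09:00-11:00, 12:30-15:30.
Tomás ∩ Teo ∩ Dana ∩ Emeka: 09:00-11:00, 12:30-15:30.
Tomás ∩ Teo ∩ Dana ∩ Emeka ∩ Lila: 09:00-11:00, 12:30-15:30.
So the common availability across everyone is 09:00-11:00, 12:30-15:30.
The first common window of at least 30 minutes is 09:00-11:00, so the earliest start is 09:00.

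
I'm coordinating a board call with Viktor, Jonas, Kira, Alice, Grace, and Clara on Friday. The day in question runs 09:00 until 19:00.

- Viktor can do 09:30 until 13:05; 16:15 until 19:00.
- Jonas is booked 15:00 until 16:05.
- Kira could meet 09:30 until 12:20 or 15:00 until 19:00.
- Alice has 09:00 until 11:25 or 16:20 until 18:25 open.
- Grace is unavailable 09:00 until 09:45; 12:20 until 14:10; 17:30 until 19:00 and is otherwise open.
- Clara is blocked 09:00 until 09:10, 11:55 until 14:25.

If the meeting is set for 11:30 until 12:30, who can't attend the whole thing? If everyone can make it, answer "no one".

Alice, Clara, Grace, Kira

Viktor free: 09:30-13:05, 16:15-19:00.
Jonas free: 09:00-15:00, 16:05-19:00 (invert busy blocks within the working day).
Kira free: 09:30-12:20, 15:00-19:00.
Alice free: 09:00-11:25, 16:20-18:25.
Grace free: 09:45-12:20, 14:10-17:30 (invert busy blocks within the working day).
Clara free: 09:10-11:55, 14:25-19:00 (invert busy blocks within the working day).
Viktor: free for 11:30-12:30. Jonas: free for 11:30-12:30. Kira: not fully free for 11:30-12:30. Alice: not fully free for 11:30-12:30. Grace: not fully free for 11:30-12:30. Clara: not fully free for 11:30-12:30.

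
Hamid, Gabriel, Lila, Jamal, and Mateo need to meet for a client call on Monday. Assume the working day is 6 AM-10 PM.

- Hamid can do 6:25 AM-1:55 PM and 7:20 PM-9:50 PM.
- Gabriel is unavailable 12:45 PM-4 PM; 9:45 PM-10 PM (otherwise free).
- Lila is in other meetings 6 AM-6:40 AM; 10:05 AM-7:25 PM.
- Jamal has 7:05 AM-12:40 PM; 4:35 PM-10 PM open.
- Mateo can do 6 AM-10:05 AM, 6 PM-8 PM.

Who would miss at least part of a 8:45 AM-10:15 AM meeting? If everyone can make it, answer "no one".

Hamid free: 06:25-13:55, 19:20-21:50.
Gabriel free: 06:00-12:45, 16:00-21:45 (invert busy blocks within the working day).
Lila free: 06:40-10:05, 19:25-22:00 (invert busy blocks within the working day).
Jamal free: 07:05-12:40, 16:35-22:00.
Mateo free: 06:00-10:05, 18:00-20:00.
Hamid: free for 08:45-10:15. Gabriel: free for 08:45-10:15. Lila: not fully free for 08:45-10:15. Jamal: free for 08:45-10:15. Mateo: not fully free for 08:45-10:15.

Lila, Mateo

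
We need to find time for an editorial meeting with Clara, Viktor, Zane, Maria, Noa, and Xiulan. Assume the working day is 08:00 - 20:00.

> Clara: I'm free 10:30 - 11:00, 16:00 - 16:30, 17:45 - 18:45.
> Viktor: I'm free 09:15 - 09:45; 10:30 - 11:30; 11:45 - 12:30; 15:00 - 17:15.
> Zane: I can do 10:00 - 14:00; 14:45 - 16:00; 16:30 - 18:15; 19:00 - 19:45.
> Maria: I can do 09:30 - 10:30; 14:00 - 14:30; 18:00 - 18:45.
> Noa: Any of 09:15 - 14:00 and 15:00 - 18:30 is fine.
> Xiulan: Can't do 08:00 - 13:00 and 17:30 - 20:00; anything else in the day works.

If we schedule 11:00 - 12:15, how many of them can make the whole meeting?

2

Clara free: 10:30-11:00, 16:00-16:30, 17:45-18:45.
Viktor free: 09:15-09:45, 10:30-11:30, 11:45-12:30, 15:00-17:15.
Zane free: 10:00-14:00, 14:45-16:00, 16:30-18:15, 19:00-19:45.
Maria free: 09:30-10:30, 14:00-14:30, 18:00-18:45.
Noa free: 09:15-14:00, 15:00-18:30.
Xiulan free: 13:00-17:30 (invert busy blocks within the working day).
Zane and Noa can make the full 11:00-12:15 slot — that's 2.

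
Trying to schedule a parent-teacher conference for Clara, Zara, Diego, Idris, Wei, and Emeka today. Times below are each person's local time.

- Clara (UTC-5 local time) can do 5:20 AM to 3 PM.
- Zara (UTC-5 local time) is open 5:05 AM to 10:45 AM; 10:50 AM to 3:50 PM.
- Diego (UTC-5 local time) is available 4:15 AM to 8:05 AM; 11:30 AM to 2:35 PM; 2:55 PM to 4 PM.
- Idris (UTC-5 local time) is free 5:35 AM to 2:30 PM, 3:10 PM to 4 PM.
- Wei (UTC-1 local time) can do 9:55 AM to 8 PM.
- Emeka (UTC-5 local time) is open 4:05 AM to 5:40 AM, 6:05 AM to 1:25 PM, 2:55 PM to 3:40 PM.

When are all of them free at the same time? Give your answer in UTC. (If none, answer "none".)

Clara in UTC: 10:20-20:00 (add 5h to convert from UTC-5).
Zara in UTC: 10:05-15:45, 15:50-20:50 (add 5h to convert from UTC-5).
Diego in UTC: 09:15-13:05, 16:30-19:35, 19:55-21:00 (add 5h to convert from UTC-5).
Idris in UTC: 10:35-19:30, 20:10-21:00 (add 5h to convert from UTC-5).
Wei in UTC: 10:55-21:00 (add 1h to convert from UTC-1).
Emeka in UTC: 09:05-10:40, 11:05-18:25, 19:55-20:40 (add 5h to convert from UTC-5).
Clara ∩ Zara: 10:20-15:45, 15:50-20:00.
Clara ∩ Zara ∩ Diego: 10:20-13:05, 16:30-19:35, 19:55-20:00.
Clara ∩ Zara ∩ Diego ∩ Idris: 10:35-13:05, 16:30-19:30.
Clara ∩ Zara ∩ Diego ∩ Idris ∩ Wei: 10:55-13:05, 16:30-19:30.
Clara ∩ Zara ∩ Diego ∩ Idris ∩ Wei ∩ Emeka: 11:05-13:05, 16:30-18:25.

11:05-13:05, 16:30-18:25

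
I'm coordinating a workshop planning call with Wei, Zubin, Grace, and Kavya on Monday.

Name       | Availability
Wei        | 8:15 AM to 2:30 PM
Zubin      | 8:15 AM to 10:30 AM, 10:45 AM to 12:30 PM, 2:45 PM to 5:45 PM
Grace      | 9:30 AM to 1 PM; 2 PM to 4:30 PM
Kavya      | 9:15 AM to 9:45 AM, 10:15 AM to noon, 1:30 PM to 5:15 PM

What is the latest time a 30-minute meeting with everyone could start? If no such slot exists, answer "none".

Wei ∩ Zubin: 08:15-10:30, 10:45-12:30.
Wei ∩ Zubin ∩ Grace: 09:30-10:30, 10:45-12:30.
Wei ∩ Zubin ∩ Grace ∩ Kavya: 09:30-09:45, 10:15-10:30, 10:45-12:00.
So the common availability across everyone is 09:30-09:45, 10:15-10:30, 10:45-12:00.
The last common window of at least 30 minutes is 10:45-12:00; a 30-minute meeting can start as late as 11:30 and still end by 12:00.

11:30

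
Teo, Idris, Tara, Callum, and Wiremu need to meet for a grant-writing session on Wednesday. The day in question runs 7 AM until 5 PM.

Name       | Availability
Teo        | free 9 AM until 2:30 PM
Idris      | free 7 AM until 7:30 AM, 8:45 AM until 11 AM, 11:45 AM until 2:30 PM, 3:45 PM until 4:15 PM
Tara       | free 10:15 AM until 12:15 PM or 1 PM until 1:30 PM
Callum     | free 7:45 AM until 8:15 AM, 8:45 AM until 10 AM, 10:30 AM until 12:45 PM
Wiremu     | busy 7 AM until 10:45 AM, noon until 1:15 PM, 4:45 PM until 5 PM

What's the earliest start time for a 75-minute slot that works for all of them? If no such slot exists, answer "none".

Teo free: 09:00-14:30.
Idris free: 07:00-07:30, 08:45-11:00, 11:45-14:30, 15:45-16:15.
Tara free: 10:15-12:15, 13:00-13:30.
Callum free: 07:45-08:15, 08:45-10:00, 10:30-12:45.
Wiremu free: 10:45-12:00, 13:15-16:45 (invert busy blocks within the working day).
Teo ∩ Idris: 09:00-11:00, 11:45-14:30.
Teo ∩ Idris ∩ Tara: 10:15-11:00, 11:45-12:15, 13:00-13:30.
Teo ∩ Idris ∩ Tara ∩ Callum: 10:30-11:00, 11:45-12:15.
Teo ∩ Idris ∩ Tara ∩ Callum ∩ Wiremu: 10:45-11:00, 11:45-12:00.
So the common availability across everyone is 10:45-11:00, 11:45-12:00.
No common window is at least 75 minutes long.

none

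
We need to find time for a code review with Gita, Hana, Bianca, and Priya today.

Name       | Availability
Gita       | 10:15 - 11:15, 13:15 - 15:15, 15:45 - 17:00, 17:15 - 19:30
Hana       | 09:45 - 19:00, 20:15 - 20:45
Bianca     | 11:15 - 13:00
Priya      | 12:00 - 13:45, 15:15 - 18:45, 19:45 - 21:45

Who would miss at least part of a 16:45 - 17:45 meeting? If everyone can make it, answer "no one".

Bianca, Gita

Gita: not fully free for 16:45-17:45. Hana: free for 16:45-17:45. Bianca: not fully free for 16:45-17:45. Priya: free for 16:45-17:45.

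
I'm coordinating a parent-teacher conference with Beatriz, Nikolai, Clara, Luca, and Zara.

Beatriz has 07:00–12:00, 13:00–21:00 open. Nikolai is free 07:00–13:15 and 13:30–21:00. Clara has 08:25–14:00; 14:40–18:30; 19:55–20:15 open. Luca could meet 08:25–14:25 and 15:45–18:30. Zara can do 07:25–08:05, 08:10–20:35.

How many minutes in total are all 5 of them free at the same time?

Beatriz ∩ Nikolai: 07:00-12:00, 13:00-13:15, 13:30-21:00.
Beatriz ∩ Nikolai ∩ Clara: 08:25-12:00, 13:00-13:15, 13:30-14:00, 14:40-18:30, 19:55-20:15.
Beatriz ∩ Nikolai ∩ Clara ∩ Luca: 08:25-12:00, 13:00-13:15, 13:30-14:00, 15:45-18:30.
Beatriz ∩ Nikolai ∩ Clara ∩ Luca ∩ Zara: 08:25-12:00, 13:00-13:15, 13:30-14:00, 15:45-18:30.
Summing the common windows: 215 + 15 + 30 + 165 = 425 minutes.

425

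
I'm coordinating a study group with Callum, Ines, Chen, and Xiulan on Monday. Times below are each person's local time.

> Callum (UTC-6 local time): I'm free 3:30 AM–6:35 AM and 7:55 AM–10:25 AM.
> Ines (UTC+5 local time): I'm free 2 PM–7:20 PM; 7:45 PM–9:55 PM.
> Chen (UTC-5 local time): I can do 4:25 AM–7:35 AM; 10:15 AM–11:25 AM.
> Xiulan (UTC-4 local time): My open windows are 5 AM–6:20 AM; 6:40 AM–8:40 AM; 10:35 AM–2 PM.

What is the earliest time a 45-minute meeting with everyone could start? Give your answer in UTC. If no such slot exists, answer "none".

09:30

Callum in UTC: 09:30-12:35, 13:55-16:25 (add 6h to convert from UTC-6).
Ines in UTC: 09:00-14:20, 14:45-16:55 (subtract 5h to convert from UTC+5).
Chen in UTC: 09:25-12:35, 15:15-16:25 (add 5h to convert from UTC-5).
Xiulan in UTC: 09:00-10:20, 10:40-12:40, 14:35-18:00 (add 4h to convert from UTC-4).
Callum ∩ Ines: 09:30-12:35, 13:55-14:20, 14:45-16:25.
Callum ∩ Ines ∩ Chen: 09:30-12:35, 15:15-16:25.
Callum ∩ Ines ∩ Chen ∩ Xiulan: 09:30-10:20, 10:40-12:35, 15:15-16:25.
The first common window of at least 45 minutes is 09:30-10:20, so the earliest start is 09:30.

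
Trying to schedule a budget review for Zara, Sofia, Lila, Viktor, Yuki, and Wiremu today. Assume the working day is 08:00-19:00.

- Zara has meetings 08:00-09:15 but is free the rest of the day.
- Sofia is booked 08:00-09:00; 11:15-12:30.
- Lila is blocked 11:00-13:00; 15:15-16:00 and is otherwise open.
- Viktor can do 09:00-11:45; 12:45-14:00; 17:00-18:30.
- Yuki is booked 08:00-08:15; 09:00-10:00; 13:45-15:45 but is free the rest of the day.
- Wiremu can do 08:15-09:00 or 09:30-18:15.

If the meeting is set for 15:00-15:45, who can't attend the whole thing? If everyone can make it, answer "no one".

Zara free: 09:15-19:00 (invert busy blocks within the working day).
Sofia free: 09:00-11:15, 12:30-19:00 (invert busy blocks within the working day).
Lila free: 08:00-11:00, 13:00-15:15, 16:00-19:00 (invert busy blocks within the working day).
Viktor free: 09:00-11:45, 12:45-14:00, 17:00-18:30.
Yuki free: 08:15-09:00, 10:00-13:45, 15:45-19:00 (invert busy blocks within the working day).
Wiremu free: 08:15-09:00, 09:30-18:15.
Zara: free for 15:00-15:45. Sofia: free for 15:00-15:45. Lila: not fully free for 15:00-15:45. Viktor: not fully free for 15:00-15:45. Yuki: not fully free for 15:00-15:45. Wiremu: free for 15:00-15:45.

Lila, Viktor, Yuki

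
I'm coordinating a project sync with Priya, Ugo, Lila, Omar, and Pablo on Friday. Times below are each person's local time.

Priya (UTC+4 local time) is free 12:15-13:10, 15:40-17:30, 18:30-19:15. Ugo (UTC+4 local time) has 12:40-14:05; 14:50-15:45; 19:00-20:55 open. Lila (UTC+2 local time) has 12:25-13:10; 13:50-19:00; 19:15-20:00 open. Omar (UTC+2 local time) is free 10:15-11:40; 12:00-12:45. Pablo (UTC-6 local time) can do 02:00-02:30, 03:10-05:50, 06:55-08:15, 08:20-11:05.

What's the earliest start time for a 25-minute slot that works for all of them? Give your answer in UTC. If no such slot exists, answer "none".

none

Priya in UTC: 08:15-09:10, 11:40-13:30, 14:30-15:15 (subtract 4h to convert from UTC+4).
Ugo in UTC: 08:40-10:05, 10:50-11:45, 15:00-16:55 (subtract 4h to convert from UTC+4).
Lila in UTC: 10:25-11:10, 11:50-17:00, 17:15-18:00 (subtract 2h to convert from UTC+2).
Omar in UTC: 08:15-09:40, 10:00-10:45 (subtract 2h to convert from UTC+2).
Pablo in UTC: 08:00-08:30, 09:10-11:50, 12:55-14:15, 14:20-17:05 (add 6h to convert from UTC-6).
Priya ∩ Ugo: 08:40-09:10, 11:40-11:45, 15:00-15:15.
Priya ∩ Ugo ∩ Lila: 15:00-15:15.
Priya ∩ Ugo ∩ Lila ∩ Omar: ∅.
Priya ∩ Ugo ∩ Lila ∩ Omar ∩ Pablo: ∅.
There is no time when everyone is free.
No common window is at least 25 minutes long.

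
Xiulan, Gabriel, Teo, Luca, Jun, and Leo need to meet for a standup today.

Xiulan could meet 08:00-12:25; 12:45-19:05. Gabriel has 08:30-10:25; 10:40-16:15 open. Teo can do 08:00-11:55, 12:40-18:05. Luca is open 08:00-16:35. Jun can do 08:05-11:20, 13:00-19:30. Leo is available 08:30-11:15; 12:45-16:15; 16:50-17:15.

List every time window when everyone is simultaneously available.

08:30-10:25, 10:40-11:15, 13:00-16:15

Xiulan ∩ Gabriel: 08:30-10:25, 10:40-12:25, 12:45-16:15.
Xiulan ∩ Gabriel ∩ Teo: 08:30-10:25, 10:40-11:55, 12:45-16:15.
Xiulan ∩ Gabriel ∩ Teo ∩ Luca: 08:30-10:25, 10:40-11:55, 12:45-16:15.
Xiulan ∩ Gabriel ∩ Teo ∩ Luca ∩ Jun: 08:30-10:25, 10:40-11:20, 13:00-16:15.
Xiulan ∩ Gabriel ∩ Teo ∩ Luca ∩ Jun ∩ Leo: 08:30-10:25, 10:40-11:15, 13:00-16:15.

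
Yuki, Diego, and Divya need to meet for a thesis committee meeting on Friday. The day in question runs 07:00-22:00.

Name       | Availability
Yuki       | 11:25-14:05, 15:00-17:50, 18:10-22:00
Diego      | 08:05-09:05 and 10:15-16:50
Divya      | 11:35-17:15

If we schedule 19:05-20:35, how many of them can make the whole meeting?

1

Yuki can make the full 19:05-20:35 slot — that's 1.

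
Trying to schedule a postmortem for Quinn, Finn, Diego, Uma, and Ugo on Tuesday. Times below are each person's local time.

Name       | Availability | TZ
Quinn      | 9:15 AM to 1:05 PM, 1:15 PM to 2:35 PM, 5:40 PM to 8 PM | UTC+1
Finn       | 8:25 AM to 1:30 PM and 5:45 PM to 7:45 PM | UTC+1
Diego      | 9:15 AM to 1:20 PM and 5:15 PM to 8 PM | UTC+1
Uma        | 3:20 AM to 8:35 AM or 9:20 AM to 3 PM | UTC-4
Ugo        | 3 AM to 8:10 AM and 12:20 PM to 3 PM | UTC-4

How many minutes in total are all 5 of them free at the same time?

350

Quinn in UTC: 08:15-12:05, 12:15-13:35, 16:40-19:00 (subtract 1h to convert from UTC+1).
Finn in UTC: 07:25-12:30, 16:45-18:45 (subtract 1h to convert from UTC+1).
Diego in UTC: 08:15-12:20, 16:15-19:00 (subtract 1h to convert from UTC+1).
Uma in UTC: 07:20-12:35, 13:20-19:00 (add 4h to convert from UTC-4).
Ugo in UTC: 07:00-12:10, 16:20-19:00 (add 4h to convert from UTC-4).
Quinn ∩ Finn: 08:15-12:05, 12:15-12:30, 16:45-18:45.
Quinn ∩ Finn ∩ Diego: 08:15-12:05, 12:15-12:20, 16:45-18:45.
Quinn ∩ Finn ∩ Diego ∩ Uma: 08:15-12:05, 12:15-12:20, 16:45-18:45.
Quinn ∩ Finn ∩ Diego ∩ Uma ∩ Ugo: 08:15-12:05, 16:45-18:45.
Summing the common windows: 230 + 120 = 350 minutes.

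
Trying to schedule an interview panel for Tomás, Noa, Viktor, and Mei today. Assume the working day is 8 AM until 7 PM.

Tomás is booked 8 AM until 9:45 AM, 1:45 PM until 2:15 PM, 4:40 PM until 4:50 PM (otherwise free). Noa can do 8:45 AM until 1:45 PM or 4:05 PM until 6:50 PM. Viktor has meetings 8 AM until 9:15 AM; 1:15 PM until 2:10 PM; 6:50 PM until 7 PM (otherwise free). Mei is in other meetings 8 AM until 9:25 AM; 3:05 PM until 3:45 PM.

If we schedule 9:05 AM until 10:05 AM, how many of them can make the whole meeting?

Tomás free: 09:45-13:45, 14:15-16:40, 16:50-19:00 (invert busy blocks within the working day).
Noa free: 08:45-13:45, 16:05-18:50.
Viktor free: 09:15-13:15, 14:10-18:50 (invert busy blocks within the working day).
Mei free: 09:25-15:05, 15:45-19:00 (invert busy blocks within the working day).
Noa can make the full 09:05-10:05 slot — that's 1.

1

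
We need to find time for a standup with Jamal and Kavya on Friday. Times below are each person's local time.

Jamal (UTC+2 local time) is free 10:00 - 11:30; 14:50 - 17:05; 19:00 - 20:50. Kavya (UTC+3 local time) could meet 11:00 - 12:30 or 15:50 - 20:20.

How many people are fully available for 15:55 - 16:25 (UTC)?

1

Jamal in UTC: 08:00-09:30, 12:50-15:05, 17:00-18:50 (subtract 2h to convert from UTC+2).
Kavya in UTC: 08:00-09:30, 12:50-17:20 (subtract 3h to convert from UTC+3).
Kavya can make the full 15:55-16:25 slot — that's 1.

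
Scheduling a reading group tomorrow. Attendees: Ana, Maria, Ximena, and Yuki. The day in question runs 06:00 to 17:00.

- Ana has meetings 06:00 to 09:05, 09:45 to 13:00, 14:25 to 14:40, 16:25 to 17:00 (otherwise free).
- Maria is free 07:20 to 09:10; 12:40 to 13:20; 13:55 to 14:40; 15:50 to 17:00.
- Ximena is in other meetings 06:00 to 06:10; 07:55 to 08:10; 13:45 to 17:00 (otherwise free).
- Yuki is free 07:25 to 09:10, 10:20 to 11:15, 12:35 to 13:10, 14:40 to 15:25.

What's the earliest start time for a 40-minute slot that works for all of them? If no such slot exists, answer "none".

none

Ana free: 09:05-09:45, 13:00-14:25, 14:40-16:25 (invert busy blocks within the working day).
Maria free: 07:20-09:10, 12:40-13:20, 13:55-14:40, 15:50-17:00.
Ximena free: 06:10-07:55, 08:10-13:45 (invert busy blocks within the working day).
Yuki free: 07:25-09:10, 10:20-11:15, 12:35-13:10, 14:40-15:25.
Ana ∩ Maria: 09:05-09:10, 13:00-13:20, 13:55-14:25, 15:50-16:25.
Ana ∩ Maria ∩ Ximena: 09:05-09:10, 13:00-13:20.
Ana ∩ Maria ∩ Ximena ∩ Yuki: 09:05-09:10, 13:00-13:10.
No common window is at least 40 minutes long.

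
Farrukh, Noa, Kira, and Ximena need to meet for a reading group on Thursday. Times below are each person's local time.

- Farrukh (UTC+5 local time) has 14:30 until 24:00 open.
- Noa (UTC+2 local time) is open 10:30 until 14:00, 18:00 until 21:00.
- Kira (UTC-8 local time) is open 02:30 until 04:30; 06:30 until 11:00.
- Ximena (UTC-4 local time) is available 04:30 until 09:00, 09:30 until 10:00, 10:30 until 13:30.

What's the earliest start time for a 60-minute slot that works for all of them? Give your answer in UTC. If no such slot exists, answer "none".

10:30

Farrukh in UTC: 09:30-19:00 (subtract 5h to convert from UTC+5).
Noa in UTC: 08:30-12:00, 16:00-19:00 (subtract 2h to convert from UTC+2).
Kira in UTC: 10:30-12:30, 14:30-19:00 (add 8h to convert from UTC-8).
Ximena in UTC: 08:30-13:00, 13:30-14:00, 14:30-17:30 (add 4h to convert from UTC-4).
Farrukh ∩ Noa: 09:30-12:00, 16:00-19:00.
Farrukh ∩ Noa ∩ Kira: 10:30-12:00, 16:00-19:00.
Farrukh ∩ Noa ∩ Kira ∩ Ximena: 10:30-12:00, 16:00-17:30.
So the common availability across everyone is 10:30-12:00, 16:00-17:30.
The first common window of at least 60 minutes is 10:30-12:00, so the earliest start is 10:30.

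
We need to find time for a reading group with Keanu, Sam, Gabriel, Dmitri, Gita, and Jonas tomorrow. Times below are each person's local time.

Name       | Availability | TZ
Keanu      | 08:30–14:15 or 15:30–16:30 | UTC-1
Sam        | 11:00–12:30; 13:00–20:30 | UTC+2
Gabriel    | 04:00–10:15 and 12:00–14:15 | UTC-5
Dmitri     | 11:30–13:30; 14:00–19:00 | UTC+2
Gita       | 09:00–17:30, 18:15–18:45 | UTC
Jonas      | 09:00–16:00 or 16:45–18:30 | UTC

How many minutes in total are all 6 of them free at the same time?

Keanu in UTC: 09:30-15:15, 16:30-17:30 (add 1h to convert from UTC-1).
Sam in UTC: 09:00-10:30, 11:00-18:30 (subtract 2h to convert from UTC+2).
Gabriel in UTC: 09:00-15:15, 17:00-19:15 (add 5h to convert from UTC-5).
Dmitri in UTC: 09:30-11:30, 12:00-17:00 (subtract 2h to convert from UTC+2).
Gita in UTC: 09:00-17:30, 18:15-18:45.
Jonas in UTC: 09:00-16:00, 16:45-18:30.
Keanu ∩ Sam: 09:30-10:30, 11:00-15:15, 16:30-17:30.
Keanu ∩ Sam ∩ Gabriel: 09:30-10:30, 11:00-15:15, 17:00-17:30.
Keanu ∩ Sam ∩ Gabriel ∩ Dmitri: 09:30-10:30, 11:00-11:30, 12:00-15:15.
Keanu ∩ Sam ∩ Gabriel ∩ Dmitri ∩ Gita: 09:30-10:30, 11:00-11:30, 12:00-15:15.
Keanu ∩ Sam ∩ Gabriel ∩ Dmitri ∩ Gita ∩ Jonas: 09:30-10:30, 11:00-11:30, 12:00-15:15.
Summing the common windows: 60 + 30 + 195 = 285 minutes.

285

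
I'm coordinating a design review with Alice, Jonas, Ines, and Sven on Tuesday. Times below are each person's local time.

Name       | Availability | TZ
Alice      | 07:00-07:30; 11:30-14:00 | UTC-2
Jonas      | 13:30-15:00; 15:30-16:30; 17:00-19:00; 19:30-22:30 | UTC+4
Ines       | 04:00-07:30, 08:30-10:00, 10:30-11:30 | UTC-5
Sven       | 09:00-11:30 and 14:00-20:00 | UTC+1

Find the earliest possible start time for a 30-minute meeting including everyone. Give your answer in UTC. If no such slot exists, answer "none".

13:30

Alice in UTC: 09:00-09:30, 13:30-16:00 (add 2h to convert from UTC-2).
Jonas in UTC: 09:30-11:00, 11:30-12:30, 13:00-15:00, 15:30-18:30 (subtract 4h to convert from UTC+4).
Ines in UTC: 09:00-12:30, 13:30-15:00, 15:30-16:30 (add 5h to convert from UTC-5).
Sven in UTC: 08:00-10:30, 13:00-19:00 (subtract 1h to convert from UTC+1).
Alice ∩ Jonas: 13:30-15:00, 15:30-16:00.
Alice ∩ Jonas ∩ Ines: 13:30-15:00, 15:30-16:00.
Alice ∩ Jonas ∩ Ines ∩ Sven: 13:30-15:00, 15:30-16:00.
The first common window of at least 30 minutes is 13:30-15:00, so the earliest start is 13:30.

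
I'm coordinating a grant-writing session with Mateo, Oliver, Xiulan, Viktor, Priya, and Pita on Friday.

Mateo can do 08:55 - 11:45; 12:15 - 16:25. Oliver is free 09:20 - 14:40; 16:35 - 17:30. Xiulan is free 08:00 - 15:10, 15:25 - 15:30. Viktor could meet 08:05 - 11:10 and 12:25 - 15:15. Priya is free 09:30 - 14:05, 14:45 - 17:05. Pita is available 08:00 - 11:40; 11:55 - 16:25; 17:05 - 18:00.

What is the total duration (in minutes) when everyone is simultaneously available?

200

Mateo ∩ Oliver: 09:20-11:45, 12:15-14:40.
Mateo ∩ Oliver ∩ Xiulan: 09:20-11:45, 12:15-14:40.
Mateo ∩ Oliver ∩ Xiulan ∩ Viktor: 09:20-11:10, 12:25-14:40.
Mateo ∩ Oliver ∩ Xiulan ∩ Viktor ∩ Priya: 09:30-11:10, 12:25-14:05.
Mateo ∩ Oliver ∩ Xiulan ∩ Viktor ∩ Priya ∩ Pita: 09:30-11:10, 12:25-14:05.
Summing the common windows: 100 + 100 = 200 minutes.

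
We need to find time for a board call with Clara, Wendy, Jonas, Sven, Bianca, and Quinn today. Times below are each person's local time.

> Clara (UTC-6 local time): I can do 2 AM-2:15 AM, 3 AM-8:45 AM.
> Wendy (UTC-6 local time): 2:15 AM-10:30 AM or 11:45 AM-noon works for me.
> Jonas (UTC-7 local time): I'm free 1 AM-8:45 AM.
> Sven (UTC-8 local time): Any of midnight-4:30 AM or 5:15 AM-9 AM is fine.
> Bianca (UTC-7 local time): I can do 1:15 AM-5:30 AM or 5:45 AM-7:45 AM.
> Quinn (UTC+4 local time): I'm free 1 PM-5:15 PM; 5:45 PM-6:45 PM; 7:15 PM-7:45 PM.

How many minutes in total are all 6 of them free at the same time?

Clara in UTC: 08:00-08:15, 09:00-14:45 (add 6h to convert from UTC-6).
Wendy in UTC: 08:15-16:30, 17:45-18:00 (add 6h to convert from UTC-6).
Jonas in UTC: 08:00-15:45 (add 7h to convert from UTC-7).
Sven in UTC: 08:00-12:30, 13:15-17:00 (add 8h to convert from UTC-8).
Bianca in UTC: 08:15-12:30, 12:45-14:45 (add 7h to convert from UTC-7).
Quinn in UTC: 09:00-13:15, 13:45-14:45, 15:15-15:45 (subtract 4h to convert from UTC+4).
Clara ∩ Wendy: 09:00-14:45.
Clara ∩ Wendy ∩ Jonas: 09:00-14:45.
Clara ∩ Wendy ∩ Jonas ∩ Sven: 09:00-12:30, 13:15-14:45.
Clara ∩ Wendy ∩ Jonas ∩ Sven ∩ Bianca: 09:00-12:30, 13:15-14:45.
Clara ∩ Wendy ∩ Jonas ∩ Sven ∩ Bianca ∩ Quinn: 09:00-12:30, 13:45-14:45.
Summing the common windows: 210 + 60 = 270 minutes.

270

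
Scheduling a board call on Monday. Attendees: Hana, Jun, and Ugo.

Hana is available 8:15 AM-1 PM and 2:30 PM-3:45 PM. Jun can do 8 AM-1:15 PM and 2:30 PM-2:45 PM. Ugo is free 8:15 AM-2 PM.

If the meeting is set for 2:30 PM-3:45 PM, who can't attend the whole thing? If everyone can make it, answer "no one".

Hana: free for 14:30-15:45. Jun: not fully free for 14:30-15:45. Ugo: not fully free for 14:30-15:45.

Jun, Ugo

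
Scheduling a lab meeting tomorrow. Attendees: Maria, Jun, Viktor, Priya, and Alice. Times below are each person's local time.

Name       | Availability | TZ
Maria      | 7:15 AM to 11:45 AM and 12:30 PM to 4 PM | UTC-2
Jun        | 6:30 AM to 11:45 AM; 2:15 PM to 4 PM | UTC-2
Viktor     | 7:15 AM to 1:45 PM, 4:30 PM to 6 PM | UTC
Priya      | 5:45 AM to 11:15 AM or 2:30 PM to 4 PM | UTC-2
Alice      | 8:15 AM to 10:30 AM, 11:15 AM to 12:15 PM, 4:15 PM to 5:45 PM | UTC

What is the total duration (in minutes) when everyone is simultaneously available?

210

Maria in UTC: 09:15-13:45, 14:30-18:00 (add 2h to convert from UTC-2).
Jun in UTC: 08:30-13:45, 16:15-18:00 (add 2h to convert from UTC-2).
Viktor in UTC: 07:15-13:45, 16:30-18:00.
Priya in UTC: 07:45-13:15, 16:30-18:00 (add 2h to convert from UTC-2).
Alice in UTC: 08:15-10:30, 11:15-12:15, 16:15-17:45.
Maria ∩ Jun: 09:15-13:45, 16:15-18:00.
Maria ∩ Jun ∩ Viktor: 09:15-13:45, 16:30-18:00.
Maria ∩ Jun ∩ Viktor ∩ Priya: 09:15-13:15, 16:30-18:00.
Maria ∩ Jun ∩ Viktor ∩ Priya ∩ Alice: 09:15-10:30, 11:15-12:15, 16:30-17:45.
Summing the common windows: 75 + 60 + 75 = 210 minutes.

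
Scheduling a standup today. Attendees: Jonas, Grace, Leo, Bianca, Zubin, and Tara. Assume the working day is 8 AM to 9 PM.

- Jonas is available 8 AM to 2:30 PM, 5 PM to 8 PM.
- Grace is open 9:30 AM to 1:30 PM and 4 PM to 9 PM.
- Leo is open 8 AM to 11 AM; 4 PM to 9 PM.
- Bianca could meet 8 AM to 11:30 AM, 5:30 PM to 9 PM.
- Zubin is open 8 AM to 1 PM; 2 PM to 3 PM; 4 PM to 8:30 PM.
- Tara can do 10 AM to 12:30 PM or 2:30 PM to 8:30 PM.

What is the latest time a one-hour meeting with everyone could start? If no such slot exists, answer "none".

19:00

Jonas ∩ Grace: 09:30-13:30, 17:00-20:00.
Jonas ∩ Grace ∩ Leo: 09:30-11:00, 17:00-20:00.
Jonas ∩ Grace ∩ Leo ∩ Bianca: 09:30-11:00, 17:30-20:00.
Jonas ∩ Grace ∩ Leo ∩ Bianca ∩ Zubin: 09:30-11:00, 17:30-20:00.
Jonas ∩ Grace ∩ Leo ∩ Bianca ∩ Zubin ∩ Tara: 10:00-11:00, 17:30-20:00.
The last common window of at least 60 minutes is 17:30-20:00; a 60-minute meeting can start as late as 19:00 and still end by 20:00.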